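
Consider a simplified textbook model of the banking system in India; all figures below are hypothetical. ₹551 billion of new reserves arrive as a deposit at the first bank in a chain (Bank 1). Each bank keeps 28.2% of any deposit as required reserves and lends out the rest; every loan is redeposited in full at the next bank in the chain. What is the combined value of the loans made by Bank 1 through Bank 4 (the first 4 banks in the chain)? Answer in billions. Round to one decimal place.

Bank i lends (1 − rr)^i of the original deposit: Bank 1 lends 551·0.7180 = 395.6180, Bank 2 lends 551·0.7180² ≈ 284.0537, and so on.
Summing a geometric series: total = 551·[0.7180·(1 − 0.7180^4) / (1 − 0.7180)] ≈ 1030.0588 billion.

₹1030.1 billion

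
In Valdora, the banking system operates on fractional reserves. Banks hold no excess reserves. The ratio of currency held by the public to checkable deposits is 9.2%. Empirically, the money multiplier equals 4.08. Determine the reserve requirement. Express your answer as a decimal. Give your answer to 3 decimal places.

Using m = 4.08. Since m = (1 + c)/(c + rr + e), the denominator satisfies c + rr + e = (1 + c)/m = (1 + 0.092) / 4.08 ≈ 0.267647.
With c = 0.092 and e = 0, the reserve requirement is 0.267647 − 0.092 − 0 = 0.175647.

0.176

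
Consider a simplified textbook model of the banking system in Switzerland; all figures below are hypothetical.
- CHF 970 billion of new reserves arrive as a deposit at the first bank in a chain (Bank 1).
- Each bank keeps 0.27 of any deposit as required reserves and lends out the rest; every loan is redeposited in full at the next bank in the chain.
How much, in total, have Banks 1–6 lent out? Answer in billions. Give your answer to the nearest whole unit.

CHF 2226 billion

Bank i lends (1 − rr)^i of the original deposit: Bank 1 lends 970·0.7300 = 708.1000, Bank 2 lends 970·0.7300² = 516.9130, and so on.
Summing a geometric series: total = 970·[0.7300·(1 − 0.7300^6) / (1 − 0.7300)] ≈ 2225.7046 billion.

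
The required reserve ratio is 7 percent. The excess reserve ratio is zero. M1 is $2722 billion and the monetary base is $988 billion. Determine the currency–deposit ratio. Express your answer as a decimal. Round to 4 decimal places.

Using m = M/MB = 2722/988 ≈ 2.755061. From m = (1 + c)/(c + rr + e), rearranging gives 1 + c = m·(c + rr + e), so c·(1 − m) = m·(rr + e) − 1.
Hence c = [m·(rr + e) − 1]/(1 − m) = [2.755061 × (0.07 + 0) − 1] / (1 − 2.755061) ≈ 0.459896.

0.4599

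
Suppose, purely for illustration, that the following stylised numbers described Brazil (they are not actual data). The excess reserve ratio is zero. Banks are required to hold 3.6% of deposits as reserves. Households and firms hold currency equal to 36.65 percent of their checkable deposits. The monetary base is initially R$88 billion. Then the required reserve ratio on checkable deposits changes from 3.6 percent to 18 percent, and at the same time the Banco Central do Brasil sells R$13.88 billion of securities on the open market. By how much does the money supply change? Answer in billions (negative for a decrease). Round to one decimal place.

Before: m₁ = (1 + 0.3665) / (0.036 + 0.3665) ≈ 3.3950, MB₁ = 88, so M₁ = 3.3950 × 88 = 298.76 billion.
After: m₂ = (1 + 0.3665) / (0.18 + 0.3665) ≈ 2.5005, MB₂ = 88 − 13.88 = 74.12, so M₂ = 2.5005 × 74.12 ≈ 185.3371 billion.
ΔM = M₂ − M₁ = 185.3371 − 298.76 = -113.4229 billion.

-113.4 billion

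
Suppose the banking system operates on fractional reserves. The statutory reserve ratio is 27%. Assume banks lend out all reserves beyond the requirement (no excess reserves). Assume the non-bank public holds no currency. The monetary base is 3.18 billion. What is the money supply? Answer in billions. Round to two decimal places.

With no currency drain or excess reserves, the money multiplier is m = 1/rr = 1/0.27 ≈ 3.7037.
Money supply M = m × MB = 3.7037 × 3.18 ≈ 11.7778 billion.

11.78 billion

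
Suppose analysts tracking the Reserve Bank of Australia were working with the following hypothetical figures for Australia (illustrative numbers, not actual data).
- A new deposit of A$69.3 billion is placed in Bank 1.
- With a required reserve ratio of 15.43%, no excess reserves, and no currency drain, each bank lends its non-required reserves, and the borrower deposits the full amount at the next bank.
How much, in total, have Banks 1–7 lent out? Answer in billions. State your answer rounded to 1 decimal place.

Bank i lends (1 − rr)^i of the original deposit: Bank 1 lends 69.3·0.8457 ≈ 58.6070, Bank 2 lends 69.3·0.8457² ≈ 49.5639, and so on.
Summing a geometric series: total = 69.3·[0.8457·(1 − 0.8457^7) / (1 − 0.8457)] ≈ 262.3088 billion.

A$262.3 billion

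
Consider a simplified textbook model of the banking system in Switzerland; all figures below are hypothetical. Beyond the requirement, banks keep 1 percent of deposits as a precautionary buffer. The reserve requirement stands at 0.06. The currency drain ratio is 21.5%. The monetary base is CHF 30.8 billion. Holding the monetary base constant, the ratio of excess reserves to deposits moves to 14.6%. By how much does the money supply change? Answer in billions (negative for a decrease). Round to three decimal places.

Initially m₁ = (1 + 0.215) / (0.06 + 0.01 + 0.215) ≈ 4.263158, so M₁ = 4.263158 × 30.8 ≈ 131.3053 billion.
After the change m₂ = (1 + 0.215) / (0.06 + 0.146 + 0.215) ≈ 2.885986, so M₂ = 2.885986 × 30.8 ≈ 88.8884 billion.
ΔM = M₂ − M₁ = 88.8884 − 131.3053 = -42.4169 billion.

-42.417 billion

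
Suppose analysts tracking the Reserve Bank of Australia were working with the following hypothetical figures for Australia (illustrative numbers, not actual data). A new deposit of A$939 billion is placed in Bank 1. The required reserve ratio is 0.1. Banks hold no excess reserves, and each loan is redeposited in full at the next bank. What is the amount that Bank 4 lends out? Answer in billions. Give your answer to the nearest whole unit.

A$616 billion

Each bank lends a fraction (1 − rr) = 0.9000 of the deposit it receives, so Bank 4 receives 939·0.9000^3 and lends 939·0.9000^4 = 616.0779 billion.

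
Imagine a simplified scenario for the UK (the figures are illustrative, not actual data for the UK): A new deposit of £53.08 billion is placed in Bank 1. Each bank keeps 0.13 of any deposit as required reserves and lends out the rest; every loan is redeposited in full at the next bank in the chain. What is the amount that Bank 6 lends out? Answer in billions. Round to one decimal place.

Each bank lends a fraction (1 − rr) = 0.8700 of the deposit it receives, so Bank 6 receives 53.08·0.8700^5 and lends 53.08·0.8700^6 ≈ 23.0169 billion.

£23.0 billion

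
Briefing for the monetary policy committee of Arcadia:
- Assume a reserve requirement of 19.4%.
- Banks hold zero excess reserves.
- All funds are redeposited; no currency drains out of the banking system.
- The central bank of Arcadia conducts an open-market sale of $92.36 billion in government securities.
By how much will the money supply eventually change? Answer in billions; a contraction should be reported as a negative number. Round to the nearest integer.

The simple money multiplier is m = 1/rr = 1/0.194 ≈ 5.1546.
An open-market sale reduces the monetary base by 92.36 billion, so ΔM = m × ΔMB = 5.1546 × (−92.36) ≈ -476.0789 billion.

-476 billion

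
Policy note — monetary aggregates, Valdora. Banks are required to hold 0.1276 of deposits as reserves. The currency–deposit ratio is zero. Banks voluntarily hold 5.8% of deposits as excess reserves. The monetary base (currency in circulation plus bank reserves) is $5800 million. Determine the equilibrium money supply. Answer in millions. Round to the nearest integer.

$31250 million

The money multiplier is m = 1 / (rr + e) = 1 / (0.1276 + 0.058) ≈ 5.38793.
So M = m × MB = 5.38793 × 5800 = 31249.994 million.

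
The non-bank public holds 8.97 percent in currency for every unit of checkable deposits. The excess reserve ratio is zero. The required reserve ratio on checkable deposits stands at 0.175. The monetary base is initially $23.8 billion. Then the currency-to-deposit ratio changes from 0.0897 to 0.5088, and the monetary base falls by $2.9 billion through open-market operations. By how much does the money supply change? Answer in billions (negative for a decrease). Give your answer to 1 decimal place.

-51.9 billion

Before: m₁ = (1 + 0.0897) / (0.175 + 0.0897) ≈ 4.1167, MB₁ = 23.8, so M₁ = 4.1167 × 23.8 ≈ 97.9775 billion.
After: m₂ = (1 + 0.5088) / (0.175 + 0.5088) ≈ 2.2065, MB₂ = 23.8 − 2.9 = 20.9, so M₂ = 2.2065 × 20.9 ≈ 46.1159 billion.
ΔM = M₂ − M₁ = 46.1159 − 97.9775 = -51.8616 billion.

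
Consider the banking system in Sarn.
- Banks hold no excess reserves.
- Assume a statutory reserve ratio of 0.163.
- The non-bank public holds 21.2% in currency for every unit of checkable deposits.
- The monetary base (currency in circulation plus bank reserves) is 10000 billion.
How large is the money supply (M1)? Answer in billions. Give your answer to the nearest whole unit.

The money multiplier is m = (1 + c) / (rr + c) = (1 + 0.212) / (0.163 + 0.212) = 3.23200.
So M = m × MB = 3.23200 × 10000 = 32320 billion.

32320 billion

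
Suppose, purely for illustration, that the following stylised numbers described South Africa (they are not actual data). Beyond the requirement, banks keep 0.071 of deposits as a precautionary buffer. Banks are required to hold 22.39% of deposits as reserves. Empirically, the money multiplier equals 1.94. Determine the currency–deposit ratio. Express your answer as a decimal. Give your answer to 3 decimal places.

0.455

Using m = 1.94. From m = (1 + c)/(c + rr + e), rearranging gives 1 + c = m·(c + rr + e), so c·(1 − m) = m·(rr + e) − 1.
Hence c = [m·(rr + e) − 1]/(1 − m) = [1.94 × (0.2239 + 0.071) − 1] / (1 − 1.94) ≈ 0.455206.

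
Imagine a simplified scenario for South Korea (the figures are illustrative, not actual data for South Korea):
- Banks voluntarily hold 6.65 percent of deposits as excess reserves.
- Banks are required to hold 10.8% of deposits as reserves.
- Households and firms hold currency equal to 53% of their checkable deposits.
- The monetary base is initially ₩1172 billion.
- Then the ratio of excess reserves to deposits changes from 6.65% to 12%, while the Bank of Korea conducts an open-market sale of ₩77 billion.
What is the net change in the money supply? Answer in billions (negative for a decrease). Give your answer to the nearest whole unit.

-335 billion

Before: m₁ = (1 + 0.53) / (0.108 + 0.0665 + 0.53) ≈ 2.17175, MB₁ = 1172, so M₁ = 2.17175 × 1172 = 2545.291 billion.
After: m₂ = (1 + 0.53) / (0.108 + 0.12 + 0.53) ≈ 2.01847, MB₂ = 1172 − 77 = 1095, so M₂ = 2.01847 × 1095 ≈ 2210.2247 billion.
ΔM = M₂ − M₁ = 2210.2247 − 2545.291 = -335.0663 billion.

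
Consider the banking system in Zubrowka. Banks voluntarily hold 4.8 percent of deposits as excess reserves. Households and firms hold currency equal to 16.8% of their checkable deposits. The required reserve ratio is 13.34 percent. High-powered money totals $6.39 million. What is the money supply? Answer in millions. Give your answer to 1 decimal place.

$21.4 million

The money multiplier is m = (1 + c) / (rr + e + c) = (1 + 0.168) / (0.1334 + 0.048 + 0.168) ≈ 3.3429.
So M = m × MB = 3.3429 × 6.39 ≈ 21.3611 million.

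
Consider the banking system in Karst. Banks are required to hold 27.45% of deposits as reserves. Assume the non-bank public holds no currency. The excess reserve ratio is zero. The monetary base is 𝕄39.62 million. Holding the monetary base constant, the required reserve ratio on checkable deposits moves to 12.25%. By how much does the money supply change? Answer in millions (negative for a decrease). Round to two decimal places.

Initially m₁ = 1 / (0.2745) ≈ 3.64299, so M₁ = 3.64299 × 39.62 ≈ 144.3353 million.
After the change m₂ = 1 / (0.1225) ≈ 8.16327, so M₂ = 8.16327 × 39.62 ≈ 323.4288 million.
ΔM = M₂ − M₁ = 323.4288 − 144.3353 = 179.0935 million.

𝕄179.09 million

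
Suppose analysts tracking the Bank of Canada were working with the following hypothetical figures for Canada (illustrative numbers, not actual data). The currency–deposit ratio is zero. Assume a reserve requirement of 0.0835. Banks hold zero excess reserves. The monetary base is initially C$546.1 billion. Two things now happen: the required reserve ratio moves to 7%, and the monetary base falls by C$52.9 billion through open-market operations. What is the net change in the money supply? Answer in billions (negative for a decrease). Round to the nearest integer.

Before: m₁ = 1 / (0.0835) ≈ 11.9760, MB₁ = 546.1, so M₁ = 11.9760 × 546.1 = 6540.0936 billion.
After: m₂ = 1 / (0.07) ≈ 14.2857, MB₂ = 546.1 − 52.9 = 493.2, so M₂ = 14.2857 × 493.2 ≈ 7045.7072 billion.
ΔM = M₂ − M₁ = 7045.7072 − 6540.0936 = 505.6136 billion.

C$506 billion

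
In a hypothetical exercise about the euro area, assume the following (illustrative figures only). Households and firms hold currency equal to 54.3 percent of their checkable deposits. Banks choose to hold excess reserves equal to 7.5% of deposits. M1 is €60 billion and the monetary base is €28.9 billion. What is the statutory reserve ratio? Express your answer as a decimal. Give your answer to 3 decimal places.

0.125

Using m = M/MB = 60/28.9 ≈ 2.076125. Since m = (1 + c)/(c + rr + e), the denominator satisfies c + rr + e = (1 + c)/m = (1 + 0.543) / 2.076125 ≈ 0.743212.
With c = 0.543 and e = 0.075, the statutory reserve ratio is 0.743212 − 0.543 − 0.075 = 0.125212.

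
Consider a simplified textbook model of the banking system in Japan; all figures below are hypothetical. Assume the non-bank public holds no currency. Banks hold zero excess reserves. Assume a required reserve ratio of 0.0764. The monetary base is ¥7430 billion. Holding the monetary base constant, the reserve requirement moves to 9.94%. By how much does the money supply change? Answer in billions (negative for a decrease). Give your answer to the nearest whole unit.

Initially m₁ = 1 / (0.0764) ≈ 13.08901, so M₁ = 13.08901 × 7430 = 97251.3443 billion.
After the change m₂ = 1 / (0.0994) ≈ 10.06036, so M₂ = 10.06036 × 7430 = 74748.4748 billion.
ΔM = M₂ − M₁ = 74748.4748 − 97251.3443 = -22502.8695 billion.

-22503 billion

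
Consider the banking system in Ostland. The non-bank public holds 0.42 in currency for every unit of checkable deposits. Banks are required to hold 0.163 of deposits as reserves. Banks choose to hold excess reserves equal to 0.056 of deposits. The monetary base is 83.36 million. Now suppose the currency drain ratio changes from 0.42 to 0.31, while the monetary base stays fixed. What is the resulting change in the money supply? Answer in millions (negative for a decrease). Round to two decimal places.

21.19 million

Initially m₁ = (1 + 0.42) / (0.163 + 0.056 + 0.42) ≈ 2.22222, so M₁ = 2.22222 × 83.36 ≈ 185.2443 million.
After the change m₂ = (1 + 0.31) / (0.163 + 0.056 + 0.31) ≈ 2.47637, so M₂ = 2.47637 × 83.36 ≈ 206.4302 million.
ΔM = M₂ − M₁ = 206.4302 − 185.2443 = 21.1859 million.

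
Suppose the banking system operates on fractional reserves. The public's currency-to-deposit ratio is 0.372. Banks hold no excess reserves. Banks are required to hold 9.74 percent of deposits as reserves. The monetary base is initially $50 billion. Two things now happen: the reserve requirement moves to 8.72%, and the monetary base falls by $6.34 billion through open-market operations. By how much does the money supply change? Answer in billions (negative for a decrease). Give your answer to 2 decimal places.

Before: m₁ = (1 + 0.372) / (0.0974 + 0.372) ≈ 2.92288, MB₁ = 50, so M₁ = 2.92288 × 50 = 146.144 billion.
After: m₂ = (1 + 0.372) / (0.0872 + 0.372) ≈ 2.98780, MB₂ = 50 − 6.34 = 43.66, so M₂ = 2.98780 × 43.66 ≈ 130.4473 billion.
ΔM = M₂ − M₁ = 130.4473 − 146.144 = -15.6967 billion.

-15.70 billion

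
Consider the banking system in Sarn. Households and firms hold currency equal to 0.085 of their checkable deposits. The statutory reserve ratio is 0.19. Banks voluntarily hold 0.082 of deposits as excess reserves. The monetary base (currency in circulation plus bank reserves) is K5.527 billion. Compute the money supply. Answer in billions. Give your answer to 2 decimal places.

K16.80 billion

The money multiplier is m = (1 + c) / (rr + e + c) = (1 + 0.085) / (0.19 + 0.082 + 0.085) ≈ 3.0392.
So M = m × MB = 3.0392 × 5.527 ≈ 16.7977 billion.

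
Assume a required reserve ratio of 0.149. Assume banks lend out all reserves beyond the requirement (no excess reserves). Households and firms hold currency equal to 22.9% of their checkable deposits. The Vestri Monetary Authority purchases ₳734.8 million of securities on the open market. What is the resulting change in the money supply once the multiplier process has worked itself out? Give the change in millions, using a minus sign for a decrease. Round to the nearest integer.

The money multiplier is m = (1 + c) / (rr + c) = (1 + 0.229) / (0.149 + 0.229) ≈ 3.2513.
The purchase adds 734.8 million of base, so ΔM = m × ΔMB = 3.2513 × (+734.8) ≈ 2389.0552 million.

₳2389 million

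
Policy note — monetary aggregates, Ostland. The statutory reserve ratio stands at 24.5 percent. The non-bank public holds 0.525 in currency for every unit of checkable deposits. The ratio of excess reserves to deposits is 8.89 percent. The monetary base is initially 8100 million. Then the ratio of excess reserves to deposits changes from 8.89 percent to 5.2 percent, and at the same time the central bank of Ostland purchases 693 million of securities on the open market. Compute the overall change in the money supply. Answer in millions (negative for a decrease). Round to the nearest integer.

1931 million

Before: m₁ = (1 + 0.525) / (0.245 + 0.0889 + 0.525) ≈ 1.77553, MB₁ = 8100, so M₁ = 1.77553 × 8100 = 14381.793 million.
After: m₂ = (1 + 0.525) / (0.245 + 0.052 + 0.525) ≈ 1.85523, MB₂ = 8100 + 693 = 8793, so M₂ = 1.85523 × 8793 ≈ 16313.0374 million.
ΔM = M₂ − M₁ = 16313.0374 − 14381.793 = 1931.2444 million.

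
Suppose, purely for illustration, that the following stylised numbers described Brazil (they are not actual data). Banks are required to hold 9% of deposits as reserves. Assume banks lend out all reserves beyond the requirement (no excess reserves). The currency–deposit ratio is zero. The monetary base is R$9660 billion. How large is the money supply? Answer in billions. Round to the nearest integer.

R$107333 billion

With no currency drain or excess reserves, the money multiplier is m = 1/rr = 1/0.09 ≈ 11.11111.
Money supply M = m × MB = 11.11111 × 9660 = 107333.3226 billion.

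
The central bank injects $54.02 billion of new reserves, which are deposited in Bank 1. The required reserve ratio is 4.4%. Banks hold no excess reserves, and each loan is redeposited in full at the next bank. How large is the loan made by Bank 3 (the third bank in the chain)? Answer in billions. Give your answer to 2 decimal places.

$47.20 billion

Each bank lends a fraction (1 − rr) = 0.9560 of the deposit it receives, so Bank 3 receives 54.02·0.9560^2 and lends 54.02·0.9560^3 ≈ 47.1985 billion.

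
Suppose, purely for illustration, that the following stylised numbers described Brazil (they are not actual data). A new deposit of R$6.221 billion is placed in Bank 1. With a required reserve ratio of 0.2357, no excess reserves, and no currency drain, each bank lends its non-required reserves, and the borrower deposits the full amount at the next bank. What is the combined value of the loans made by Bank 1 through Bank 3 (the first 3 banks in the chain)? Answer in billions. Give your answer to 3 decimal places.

Bank i lends (1 − rr)^i of the original deposit: Bank 1 lends 6.221·0.7643 ≈ 4.7547, Bank 2 lends 6.221·0.7643² ≈ 3.6340, and so on.
Summing a geometric series: total = 6.221·[0.7643·(1 − 0.7643^3) / (1 − 0.7643)] ≈ 11.1662 billion.

R$11.166 billion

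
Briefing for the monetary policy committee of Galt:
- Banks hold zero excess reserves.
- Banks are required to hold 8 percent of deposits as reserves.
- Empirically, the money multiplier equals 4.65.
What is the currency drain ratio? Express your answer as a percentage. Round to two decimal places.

Using m = 4.65. From m = (1 + c)/(c + rr + e), rearranging gives 1 + c = m·(c + rr + e), so c·(1 − m) = m·(rr + e) − 1.
Hence c = [m·(rr + e) − 1]/(1 − m) = [4.65 × (0.08 + 0) − 1] / (1 − 4.65) ≈ 0.172055.

17.21%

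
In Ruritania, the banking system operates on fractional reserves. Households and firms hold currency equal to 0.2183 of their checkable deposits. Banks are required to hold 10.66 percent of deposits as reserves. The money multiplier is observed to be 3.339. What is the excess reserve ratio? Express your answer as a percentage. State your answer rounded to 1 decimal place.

4.0%

Using m = 3.339. Since m = (1 + c)/(c + rr + e), the denominator satisfies c + rr + e = (1 + c)/m = (1 + 0.2183) / 3.339 ≈ 0.364870.
With c = 0.2183 and rr = 0.1066, the excess reserve ratio is 0.364870 − 0.2183 − 0.1066 = 0.03997.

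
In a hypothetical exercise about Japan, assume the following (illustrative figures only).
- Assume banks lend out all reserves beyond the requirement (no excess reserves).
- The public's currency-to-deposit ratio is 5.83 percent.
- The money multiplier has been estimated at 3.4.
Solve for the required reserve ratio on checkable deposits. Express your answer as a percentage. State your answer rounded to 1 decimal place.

25.3%

Using m = 3.4. Since m = (1 + c)/(c + rr + e), the denominator satisfies c + rr + e = (1 + c)/m = (1 + 0.0583) / 3.4 ≈ 0.311265.
With c = 0.0583 and e = 0, the required reserve ratio on checkable deposits is 0.311265 − 0.0583 − 0 = 0.252965.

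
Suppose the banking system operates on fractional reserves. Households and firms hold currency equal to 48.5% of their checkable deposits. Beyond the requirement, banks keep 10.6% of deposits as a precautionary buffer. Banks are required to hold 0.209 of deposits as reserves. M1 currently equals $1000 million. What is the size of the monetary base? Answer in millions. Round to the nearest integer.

The money multiplier is m = (1 + c) / (rr + e + c) = (1 + 0.485) / (0.209 + 0.106 + 0.485) ≈ 1.8562.
MB = M / m = 1000 / 1.8562 ≈ 538.7351 million.

$539 million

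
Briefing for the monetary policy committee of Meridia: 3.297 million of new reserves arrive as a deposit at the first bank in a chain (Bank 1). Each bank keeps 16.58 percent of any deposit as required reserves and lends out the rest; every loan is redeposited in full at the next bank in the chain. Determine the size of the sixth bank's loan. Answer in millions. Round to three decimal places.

Each bank lends a fraction (1 − rr) = 0.8342 of the deposit it receives, so Bank 6 receives 3.297·0.8342^5 and lends 3.297·0.8342^6 ≈ 1.1111 million.

1.111 million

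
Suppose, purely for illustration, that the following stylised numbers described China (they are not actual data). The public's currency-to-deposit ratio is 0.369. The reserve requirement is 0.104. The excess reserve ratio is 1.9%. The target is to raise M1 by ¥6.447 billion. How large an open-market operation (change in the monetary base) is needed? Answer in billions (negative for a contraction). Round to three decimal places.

The money multiplier is m = (1 + c) / (rr + e + c) = (1 + 0.369) / (0.104 + 0.019 + 0.369) ≈ 2.78252.
ΔMB = ΔM / m = (+6.447) / 2.78252 ≈ 2.317 billion.

¥2.317 billion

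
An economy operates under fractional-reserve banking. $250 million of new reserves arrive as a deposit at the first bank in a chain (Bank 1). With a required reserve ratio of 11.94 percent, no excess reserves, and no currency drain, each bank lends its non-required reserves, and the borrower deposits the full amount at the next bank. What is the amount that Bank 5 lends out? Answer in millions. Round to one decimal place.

$132.4 million

Each bank lends a fraction (1 − rr) = 0.8806 of the deposit it receives, so Bank 5 receives 250·0.8806^4 and lends 250·0.8806^5 ≈ 132.3834 million.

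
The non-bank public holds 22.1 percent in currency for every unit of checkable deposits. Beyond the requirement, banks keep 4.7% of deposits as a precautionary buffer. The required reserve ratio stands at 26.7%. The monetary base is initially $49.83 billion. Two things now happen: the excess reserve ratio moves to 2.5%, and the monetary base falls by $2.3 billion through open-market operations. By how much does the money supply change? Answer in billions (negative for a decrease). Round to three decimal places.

-0.597 billion

Before: m₁ = (1 + 0.221) / (0.267 + 0.047 + 0.221) ≈ 2.282243, MB₁ = 49.83, so M₁ = 2.282243 × 49.83 ≈ 113.7242 billion.
After: m₂ = (1 + 0.221) / (0.267 + 0.025 + 0.221) ≈ 2.380117, MB₂ = 49.83 − 2.3 = 47.53, so M₂ = 2.380117 × 47.53 ≈ 113.127 billion.
ΔM = M₂ − M₁ = 113.127 − 113.7242 = -0.5972 billion.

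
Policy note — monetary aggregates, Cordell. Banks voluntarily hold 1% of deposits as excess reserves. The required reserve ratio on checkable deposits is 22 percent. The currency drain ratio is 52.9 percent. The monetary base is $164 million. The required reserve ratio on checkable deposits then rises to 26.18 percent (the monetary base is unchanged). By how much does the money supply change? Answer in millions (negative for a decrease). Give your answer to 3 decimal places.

Initially m₁ = (1 + 0.529) / (0.22 + 0.01 + 0.529) ≈ 2.0144928, so M₁ = 2.0144928 × 164 ≈ 330.3768 million.
After the change m₂ = (1 + 0.529) / (0.2618 + 0.01 + 0.529) ≈ 1.9093407, so M₂ = 1.9093407 × 164 ≈ 313.1319 million.
ΔM = M₂ − M₁ = 313.1319 − 330.3768 = -17.2449 million.

-17.245 million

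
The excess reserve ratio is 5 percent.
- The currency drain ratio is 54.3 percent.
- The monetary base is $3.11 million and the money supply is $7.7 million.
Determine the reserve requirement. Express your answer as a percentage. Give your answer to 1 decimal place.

Using m = M/MB = 7.7/3.11 ≈ 2.475884. Since m = (1 + c)/(c + rr + e), the denominator satisfies c + rr + e = (1 + c)/m = (1 + 0.543) / 2.475884 ≈ 0.623212.
With c = 0.543 and e = 0.05, the reserve requirement is 0.623212 − 0.543 − 0.05 = 0.030212.

3.0%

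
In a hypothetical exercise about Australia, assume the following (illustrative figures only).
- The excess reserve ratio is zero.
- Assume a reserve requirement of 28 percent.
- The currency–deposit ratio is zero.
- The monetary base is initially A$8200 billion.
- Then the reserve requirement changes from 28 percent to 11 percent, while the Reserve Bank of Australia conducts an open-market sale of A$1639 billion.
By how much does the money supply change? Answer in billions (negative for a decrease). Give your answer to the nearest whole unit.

Before: m₁ = 1 / (0.28) ≈ 3.57143, MB₁ = 8200, so M₁ = 3.57143 × 8200 = 29285.726 billion.
After: m₂ = 1 / (0.11) ≈ 9.09091, MB₂ = 8200 − 1639 = 6561, so M₂ = 9.09091 × 6561 ≈ 59645.4605 billion.
ΔM = M₂ − M₁ = 59645.4605 − 29285.726 = 30359.7345 billion.

A$30360 billion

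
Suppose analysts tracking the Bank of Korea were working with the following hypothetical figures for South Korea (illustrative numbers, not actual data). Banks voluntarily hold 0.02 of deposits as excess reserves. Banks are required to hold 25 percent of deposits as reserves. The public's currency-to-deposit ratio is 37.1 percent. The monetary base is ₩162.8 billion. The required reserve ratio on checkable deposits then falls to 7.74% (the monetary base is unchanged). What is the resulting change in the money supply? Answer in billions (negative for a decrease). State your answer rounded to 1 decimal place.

₩128.3 billion

Initially m₁ = (1 + 0.371) / (0.25 + 0.02 + 0.371) ≈ 2.13885, so M₁ = 2.13885 × 162.8 ≈ 348.2048 billion.
After the change m₂ = (1 + 0.371) / (0.0774 + 0.02 + 0.371) ≈ 2.92699, so M₂ = 2.92699 × 162.8 ≈ 476.514 billion.
ΔM = M₂ − M₁ = 476.514 − 348.2048 = 128.3092 billion.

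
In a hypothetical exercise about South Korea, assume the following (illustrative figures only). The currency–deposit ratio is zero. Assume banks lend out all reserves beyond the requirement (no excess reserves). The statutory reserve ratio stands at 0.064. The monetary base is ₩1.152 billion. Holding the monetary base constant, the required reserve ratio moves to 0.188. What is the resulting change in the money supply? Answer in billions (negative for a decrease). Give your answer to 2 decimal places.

-11.87 billion

Initially m₁ = 1 / (0.064) = 15.6250, so M₁ = 15.6250 × 1.152 = 18 billion.
After the change m₂ = 1 / (0.188) ≈ 5.3191, so M₂ = 5.3191 × 1.152 ≈ 6.1276 billion.
ΔM = M₂ − M₁ = 6.1276 − 18 = -11.8724 billion.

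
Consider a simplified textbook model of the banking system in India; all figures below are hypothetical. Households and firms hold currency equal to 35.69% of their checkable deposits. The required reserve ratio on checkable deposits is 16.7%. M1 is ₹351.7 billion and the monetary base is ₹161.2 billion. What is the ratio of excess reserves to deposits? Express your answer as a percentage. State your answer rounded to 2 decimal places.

9.80%

Using m = M/MB = 351.7/161.2 ≈ 2.181762. Since m = (1 + c)/(c + rr + e), the denominator satisfies c + rr + e = (1 + c)/m = (1 + 0.3569) / 2.181762 ≈ 0.621929.
With c = 0.3569 and rr = 0.167, the ratio of excess reserves to deposits is 0.621929 − 0.3569 − 0.167 = 0.098029.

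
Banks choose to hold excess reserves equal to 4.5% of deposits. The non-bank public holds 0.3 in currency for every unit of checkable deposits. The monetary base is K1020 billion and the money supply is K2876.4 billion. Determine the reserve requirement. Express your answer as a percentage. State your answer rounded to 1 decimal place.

11.6%

Using m = M/MB = 2876.4/1020 = 2.820000. Since m = (1 + c)/(c + rr + e), the denominator satisfies c + rr + e = (1 + c)/m = (1 + 0.3) / 2.820000 ≈ 0.460993.
With c = 0.3 and e = 0.045, the reserve requirement is 0.460993 − 0.3 − 0.045 = 0.115993.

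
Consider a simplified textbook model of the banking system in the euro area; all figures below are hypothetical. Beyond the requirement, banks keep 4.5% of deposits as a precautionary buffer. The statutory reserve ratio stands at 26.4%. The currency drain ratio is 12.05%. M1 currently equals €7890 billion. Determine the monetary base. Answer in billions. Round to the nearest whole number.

€3024 billion

The money multiplier is m = (1 + c) / (rr + e + c) = (1 + 0.1205) / (0.264 + 0.045 + 0.1205) ≈ 2.60885.
MB = M / m = 7890 / 2.60885 ≈ 3024.3211 billion.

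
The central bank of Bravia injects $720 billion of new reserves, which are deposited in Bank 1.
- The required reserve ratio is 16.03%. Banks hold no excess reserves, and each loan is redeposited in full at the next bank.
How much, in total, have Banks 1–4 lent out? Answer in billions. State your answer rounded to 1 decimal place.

$1896.5 billion

Bank i lends (1 − rr)^i of the original deposit: Bank 1 lends 720·0.8397 = 604.5840, Bank 2 lends 720·0.8397² ≈ 507.6692, and so on.
Summing a geometric series: total = 720·[0.8397·(1 − 0.8397^4) / (1 − 0.8397)] ≈ 1896.4986 billion.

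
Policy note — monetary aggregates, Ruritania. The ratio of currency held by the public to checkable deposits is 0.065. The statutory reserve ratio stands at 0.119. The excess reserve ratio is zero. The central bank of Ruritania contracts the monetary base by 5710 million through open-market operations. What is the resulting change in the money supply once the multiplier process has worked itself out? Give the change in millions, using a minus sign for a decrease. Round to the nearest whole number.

-33050 million

The money multiplier is m = (1 + c) / (rr + c) = (1 + 0.065) / (0.119 + 0.065) ≈ 5.78804.
The sale removes 5710 million of base, so ΔM = m × ΔMB = 5.78804 × (−5710) = -33049.7084 million.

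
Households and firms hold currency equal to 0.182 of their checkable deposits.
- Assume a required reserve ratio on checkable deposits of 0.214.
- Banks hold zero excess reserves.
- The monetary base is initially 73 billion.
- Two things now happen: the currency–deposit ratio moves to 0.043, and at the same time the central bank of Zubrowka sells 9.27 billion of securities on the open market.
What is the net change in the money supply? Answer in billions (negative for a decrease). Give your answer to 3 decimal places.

Before: m₁ = (1 + 0.182) / (0.214 + 0.182) ≈ 2.984848, MB₁ = 73, so M₁ = 2.984848 × 73 ≈ 217.8939 billion.
After: m₂ = (1 + 0.043) / (0.214 + 0.043) ≈ 4.058366, MB₂ = 73 − 9.27 = 63.73, so M₂ = 4.058366 × 63.73 ≈ 258.6397 billion.
ΔM = M₂ − M₁ = 258.6397 − 217.8939 = 40.7458 billion.

40.746 billion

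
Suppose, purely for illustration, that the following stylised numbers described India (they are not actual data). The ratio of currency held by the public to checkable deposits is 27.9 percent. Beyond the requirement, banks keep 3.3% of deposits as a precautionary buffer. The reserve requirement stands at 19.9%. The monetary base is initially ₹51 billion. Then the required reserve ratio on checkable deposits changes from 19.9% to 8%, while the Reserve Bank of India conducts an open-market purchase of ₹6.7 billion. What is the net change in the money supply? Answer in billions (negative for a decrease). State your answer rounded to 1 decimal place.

₹60.6 billion

Before: m₁ = (1 + 0.279) / (0.199 + 0.033 + 0.279) ≈ 2.5029, MB₁ = 51, so M₁ = 2.5029 × 51 = 127.6479 billion.
After: m₂ = (1 + 0.279) / (0.08 + 0.033 + 0.279) ≈ 3.2628, MB₂ = 51 + 6.7 = 57.7, so M₂ = 3.2628 × 57.7 ≈ 188.2636 billion.
ΔM = M₂ − M₁ = 188.2636 − 127.6479 = 60.6157 billion.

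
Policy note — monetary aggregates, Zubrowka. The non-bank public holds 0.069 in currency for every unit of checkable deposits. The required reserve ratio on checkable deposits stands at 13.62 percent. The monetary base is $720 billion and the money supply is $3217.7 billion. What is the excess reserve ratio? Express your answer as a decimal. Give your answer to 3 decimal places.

0.034

Using m = M/MB = 3217.7/720 ≈ 4.469028. Since m = (1 + c)/(c + rr + e), the denominator satisfies c + rr + e = (1 + c)/m = (1 + 0.069) / 4.469028 ≈ 0.239202.
With c = 0.069 and rr = 0.1362, the excess reserve ratio is 0.239202 − 0.069 − 0.1362 = 0.034002.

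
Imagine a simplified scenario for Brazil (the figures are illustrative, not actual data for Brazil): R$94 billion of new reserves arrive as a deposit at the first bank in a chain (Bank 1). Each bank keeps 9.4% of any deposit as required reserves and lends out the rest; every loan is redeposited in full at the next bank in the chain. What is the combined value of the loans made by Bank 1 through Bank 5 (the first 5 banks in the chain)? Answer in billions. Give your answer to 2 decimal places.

Bank i lends (1 − rr)^i of the original deposit: Bank 1 lends 94·0.9060 = 85.1640, Bank 2 lends 94·0.9060² ≈ 77.1586, and so on.
Summing a geometric series: total = 94·[0.9060·(1 − 0.9060^5) / (1 − 0.9060)] ≈ 352.9439 billion.

R$352.94 billion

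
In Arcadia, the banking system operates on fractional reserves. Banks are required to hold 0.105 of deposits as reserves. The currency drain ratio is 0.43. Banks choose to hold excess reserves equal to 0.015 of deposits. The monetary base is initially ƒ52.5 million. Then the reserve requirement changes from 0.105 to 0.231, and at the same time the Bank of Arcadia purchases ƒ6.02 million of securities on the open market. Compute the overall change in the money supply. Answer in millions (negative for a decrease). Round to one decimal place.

Before: m₁ = (1 + 0.43) / (0.105 + 0.015 + 0.43) = 2.6, MB₁ = 52.5, so M₁ = 2.6 × 52.5 = 136.5 million.
After: m₂ = (1 + 0.43) / (0.231 + 0.015 + 0.43) ≈ 2.1154, MB₂ = 52.5 + 6.02 = 58.52, so M₂ = 2.1154 × 58.52 ≈ 123.7932 million.
ΔM = M₂ − M₁ = 123.7932 − 136.5 = -12.7068 million.

-12.7 million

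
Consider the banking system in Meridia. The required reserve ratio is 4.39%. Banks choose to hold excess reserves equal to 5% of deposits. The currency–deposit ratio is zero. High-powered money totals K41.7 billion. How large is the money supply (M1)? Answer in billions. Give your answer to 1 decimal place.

K444.1 billion

The money multiplier is m = 1 / (rr + e) = 1 / (0.0439 + 0.05) ≈ 10.6496.
So M = m × MB = 10.6496 × 41.7 ≈ 444.0883 billion.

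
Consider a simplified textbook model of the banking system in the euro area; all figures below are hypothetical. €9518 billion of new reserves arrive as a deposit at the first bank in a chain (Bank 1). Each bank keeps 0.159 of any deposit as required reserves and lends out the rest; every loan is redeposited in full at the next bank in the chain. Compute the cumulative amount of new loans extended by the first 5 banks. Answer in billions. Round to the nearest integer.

€29164 billion

Bank i lends (1 − rr)^i of the original deposit: Bank 1 lends 9518·0.8410 = 8004.6380, Bank 2 lends 9518·0.8410² ≈ 6731.9006, and so on.
Summing a geometric series: total = 9518·[0.8410·(1 − 0.8410^5) / (1 − 0.8410)] ≈ 29163.7037 billion.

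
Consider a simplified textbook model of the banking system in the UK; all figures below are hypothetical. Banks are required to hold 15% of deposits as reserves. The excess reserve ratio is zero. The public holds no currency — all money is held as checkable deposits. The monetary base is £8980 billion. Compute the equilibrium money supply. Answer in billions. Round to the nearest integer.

With no currency drain or excess reserves, the money multiplier is m = 1/rr = 1/0.15 ≈ 6.66667.
Money supply M = m × MB = 6.66667 × 8980 = 59866.6966 billion.

£59867 billion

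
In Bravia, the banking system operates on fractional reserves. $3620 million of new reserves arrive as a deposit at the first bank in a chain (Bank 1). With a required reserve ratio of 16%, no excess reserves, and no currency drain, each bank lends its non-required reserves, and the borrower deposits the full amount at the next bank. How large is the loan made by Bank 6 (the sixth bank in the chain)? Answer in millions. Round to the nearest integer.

$1272 million

Each bank lends a fraction (1 − rr) = 0.8400 of the deposit it receives, so Bank 6 receives 3620·0.8400^5 and lends 3620·0.8400^6 ≈ 1271.6989 million.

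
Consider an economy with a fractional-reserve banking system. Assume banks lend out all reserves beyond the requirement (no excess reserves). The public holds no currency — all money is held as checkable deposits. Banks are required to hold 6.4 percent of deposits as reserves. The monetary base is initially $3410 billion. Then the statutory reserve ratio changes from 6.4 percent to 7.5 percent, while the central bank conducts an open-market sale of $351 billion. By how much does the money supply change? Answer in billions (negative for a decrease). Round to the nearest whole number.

-12495 billion

Before: m₁ = 1 / (0.064) = 15.62500, MB₁ = 3410, so M₁ = 15.62500 × 3410 = 53281.25 billion.
After: m₂ = 1 / (0.075) ≈ 13.33333, MB₂ = 3410 − 351 = 3059, so M₂ = 13.33333 × 3059 ≈ 40786.6565 billion.
ΔM = M₂ − M₁ = 40786.6565 − 53281.25 = -12494.5935 billion.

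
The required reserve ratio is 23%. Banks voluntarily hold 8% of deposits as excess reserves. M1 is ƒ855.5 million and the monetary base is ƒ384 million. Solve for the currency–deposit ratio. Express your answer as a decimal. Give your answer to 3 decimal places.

Using m = M/MB = 855.5/384 ≈ 2.227865. From m = (1 + c)/(c + rr + e), rearranging gives 1 + c = m·(c + rr + e), so c·(1 − m) = m·(rr + e) − 1.
Hence c = [m·(rr + e) − 1]/(1 − m) = [2.227865 × (0.23 + 0.08) − 1] / (1 − 2.227865) ≈ 0.251951.

0.252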